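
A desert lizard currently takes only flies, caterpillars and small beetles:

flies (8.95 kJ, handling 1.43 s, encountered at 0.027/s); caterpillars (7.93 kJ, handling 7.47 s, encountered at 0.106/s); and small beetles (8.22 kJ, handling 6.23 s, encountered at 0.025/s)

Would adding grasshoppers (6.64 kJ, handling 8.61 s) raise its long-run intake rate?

On flies, caterpillars and small beetles alone, R = ΣλE/(1+Σλh) = 1.288/1.986 = 0.6483 kJ/s.
Profitability of grasshoppers: 6.64/8.61 = 0.7712 kJ/s.
Since 0.7712 > R, including grasshoppers increases the long-run rate.

Yes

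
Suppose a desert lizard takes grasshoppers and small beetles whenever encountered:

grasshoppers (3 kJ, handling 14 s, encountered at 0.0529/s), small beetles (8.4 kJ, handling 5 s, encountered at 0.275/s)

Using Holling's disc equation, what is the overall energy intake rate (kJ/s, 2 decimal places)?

0.79 kJ/s

Energy encountered per unit search time: 0.0529×3 + 0.275×8.4 = 2.469 kJ/s.
Handling time per unit search time: 0.0529×14 + 0.275×5 = 2.116.
Rate = 2.469/(1 + 2.116) = 0.7924 kJ/s.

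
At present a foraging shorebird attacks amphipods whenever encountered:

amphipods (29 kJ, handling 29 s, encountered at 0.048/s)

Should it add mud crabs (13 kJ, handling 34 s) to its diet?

Intake rate on the current diet: R = (0.048×29) / (1 + 0.048×29) = 1.392/2.392 = 0.5819 kJ/s.
mud crabs: E/h = 13/34 = 0.3824 kJ/s.
Since 0.3824 < R, time spent handling mud crabs is better spent searching.

No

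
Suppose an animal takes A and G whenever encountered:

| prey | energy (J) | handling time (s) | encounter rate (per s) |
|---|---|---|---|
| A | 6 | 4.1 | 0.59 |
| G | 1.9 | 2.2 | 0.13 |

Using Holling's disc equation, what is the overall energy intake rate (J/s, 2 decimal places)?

Energy encountered per unit search time: 0.59×6 + 0.13×1.9 = 3.787 J/s.
Handling time per unit search time: 0.59×4.1 + 0.13×2.2 = 2.705.
Rate = 3.787/(1 + 2.705) = 1.022 J/s.

1.02 J/s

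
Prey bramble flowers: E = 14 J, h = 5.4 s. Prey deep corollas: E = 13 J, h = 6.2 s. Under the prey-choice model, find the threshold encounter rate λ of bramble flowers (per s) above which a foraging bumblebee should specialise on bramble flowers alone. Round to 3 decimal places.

At the threshold, the rate on bramble flowers alone equals the profitability of deep corollas: λ·14/(1 + λ·5.4) = 13/6.2 = 2.097.
Rearranging, λ(14 − 2.097×5.4) = 2.097, so λ = 2.097/2.677 = 0.7831 per s.

0.783 per s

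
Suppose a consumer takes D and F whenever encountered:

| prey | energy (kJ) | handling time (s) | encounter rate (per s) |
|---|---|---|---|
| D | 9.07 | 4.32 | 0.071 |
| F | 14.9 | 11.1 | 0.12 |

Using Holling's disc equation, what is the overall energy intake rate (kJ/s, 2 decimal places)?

0.92 kJ/s

R = Σλ_iE_i / (1 + Σλ_ih_i)
Numerator: 0.071×9.07 + 0.12×14.9 = 2.432
Denominator: 1 + 0.071×4.32 + 0.12×11.1 = 2.639
R = 2.432/2.639 = 0.9216 kJ/s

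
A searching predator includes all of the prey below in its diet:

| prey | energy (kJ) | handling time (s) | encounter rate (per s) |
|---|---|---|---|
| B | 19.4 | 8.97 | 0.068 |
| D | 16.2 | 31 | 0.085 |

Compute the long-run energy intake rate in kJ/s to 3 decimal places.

R = Σλ_iE_i / (1 + Σλ_ih_i)
Numerator: 0.068×19.4 + 0.085×16.2 = 2.696
Denominator: 1 + 0.068×8.97 + 0.085×31 = 4.245
R = 2.696/4.245 = 0.6352 kJ/s

0.635 kJ/s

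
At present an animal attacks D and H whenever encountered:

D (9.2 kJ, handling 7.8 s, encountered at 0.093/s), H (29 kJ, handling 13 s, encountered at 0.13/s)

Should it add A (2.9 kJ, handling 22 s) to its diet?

Current rate: (0.093×9.2 + 0.13×29)/(1 + 0.093×7.8 + 0.13×13) = 1.354 kJ/s.
Profitability of A: 2.9/22 = 0.1318 kJ/s.
Since 0.1318 < R, time spent handling A is better spent searching.

No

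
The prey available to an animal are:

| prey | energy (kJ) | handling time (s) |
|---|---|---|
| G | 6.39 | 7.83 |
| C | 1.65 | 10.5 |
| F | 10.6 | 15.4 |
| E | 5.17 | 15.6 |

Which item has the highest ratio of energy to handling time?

G

Profitability E/h (kJ/s): G = 6.39/7.83 = 0.816, C = 1.65/10.5 = 0.157, F = 10.6/15.4 = 0.688, E = 5.17/15.6 = 0.331.
Ranked: G > F > E > C.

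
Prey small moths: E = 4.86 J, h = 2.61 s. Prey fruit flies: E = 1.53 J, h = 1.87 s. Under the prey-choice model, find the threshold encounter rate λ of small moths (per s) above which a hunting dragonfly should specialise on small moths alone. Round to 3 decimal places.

At the threshold, the rate on small moths alone equals the profitability of fruit flies: λ·4.86/(1 + λ·2.61) = 1.53/1.87 = 0.8182.
Rearranging, λ(4.86 − 0.8182×2.61) = 0.8182, so λ = 0.8182/2.725 = 0.3003 per s.

0.300 per s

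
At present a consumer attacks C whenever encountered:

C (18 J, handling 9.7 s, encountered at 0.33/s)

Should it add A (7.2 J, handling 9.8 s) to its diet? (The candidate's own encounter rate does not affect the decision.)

On C alone, R = ΣλE/(1+Σλh) = 5.94/4.201 = 1.414 J/s.
Profitability of A: 7.2/9.8 = 0.7347 J/s.
Since 0.7347 < R, time spent handling A is better spent searching.

No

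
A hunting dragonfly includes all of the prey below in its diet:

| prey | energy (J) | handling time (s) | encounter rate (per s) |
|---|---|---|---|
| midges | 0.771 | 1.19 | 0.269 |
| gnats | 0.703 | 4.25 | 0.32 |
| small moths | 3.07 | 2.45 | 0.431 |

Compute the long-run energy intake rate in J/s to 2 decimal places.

R = Σλ_iE_i / (1 + Σλ_ih_i)
Numerator: 0.269×0.771 + 0.32×0.703 + 0.431×3.07 = 1.756
Denominator: 1 + 0.269×1.19 + 0.32×4.25 + 0.431×2.45 = 3.736
R = 1.756/3.736 = 0.4699 J/s

0.47 J/s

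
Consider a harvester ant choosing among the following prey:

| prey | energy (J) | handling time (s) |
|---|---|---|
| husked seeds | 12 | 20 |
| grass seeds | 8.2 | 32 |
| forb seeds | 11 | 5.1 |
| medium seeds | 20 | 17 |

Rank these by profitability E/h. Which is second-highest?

medium seeds

In descending order of E/h:
forb seeds: 11/5.1 = 2.16 J/s
medium seeds: 20/17 = 1.18 J/s
husked seeds: 12/20 = 0.6 J/s
grass seeds: 8.2/32 = 0.256 J/s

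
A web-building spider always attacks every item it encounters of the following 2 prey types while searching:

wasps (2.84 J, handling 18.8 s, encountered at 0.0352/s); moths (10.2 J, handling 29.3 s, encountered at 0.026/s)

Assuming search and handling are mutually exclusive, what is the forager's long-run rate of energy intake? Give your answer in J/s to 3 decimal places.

R = Σλ_iE_i / (1 + Σλ_ih_i)
Numerator: 0.0352×2.84 + 0.026×10.2 = 0.3652
Denominator: 1 + 0.0352×18.8 + 0.026×29.3 = 2.424
R = 0.3652/2.424 = 0.1507 J/s

0.151 J/s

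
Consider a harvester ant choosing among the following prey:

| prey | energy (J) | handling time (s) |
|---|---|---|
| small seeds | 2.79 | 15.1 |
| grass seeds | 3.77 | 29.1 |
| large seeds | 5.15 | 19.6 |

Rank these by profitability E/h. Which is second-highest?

small seeds

In descending order of E/h:
large seeds: 5.15/19.6 = 0.263 J/s
small seeds: 2.79/15.1 = 0.185 J/s
grass seeds: 3.77/29.1 = 0.13 J/s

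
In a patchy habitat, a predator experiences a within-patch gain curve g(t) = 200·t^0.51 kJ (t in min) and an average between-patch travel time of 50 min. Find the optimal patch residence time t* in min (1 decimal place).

52.0 min

By the marginal value theorem, leave when the instantaneous gain rate g'(t) equals the habitat-wide average g(t)/(T + t).
g'(t) = 0.51·200·t^-0.49. Setting 0.51·200·t^-0.49 = 200·t^0.51/(50+t) gives 0.51(50+t) = t, so 0.49·t = 0.51×50.
t* = 0.51×50/0.49 = 52.04 min.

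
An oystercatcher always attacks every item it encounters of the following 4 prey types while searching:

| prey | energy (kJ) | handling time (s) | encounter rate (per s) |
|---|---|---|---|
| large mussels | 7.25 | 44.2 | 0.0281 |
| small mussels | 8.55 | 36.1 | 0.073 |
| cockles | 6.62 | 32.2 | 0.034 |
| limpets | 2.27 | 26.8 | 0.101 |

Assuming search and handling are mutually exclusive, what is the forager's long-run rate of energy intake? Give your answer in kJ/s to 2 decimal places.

R = Σλ_iE_i / (1 + Σλ_ih_i)
Numerator: 0.0281×7.25 + 0.073×8.55 + 0.034×6.62 + 0.101×2.27 = 1.282
Denominator: 1 + 0.0281×44.2 + 0.073×36.1 + 0.034×32.2 + 0.101×26.8 = 8.679
R = 1.282/8.679 = 0.1477 kJ/s

0.15 kJ/s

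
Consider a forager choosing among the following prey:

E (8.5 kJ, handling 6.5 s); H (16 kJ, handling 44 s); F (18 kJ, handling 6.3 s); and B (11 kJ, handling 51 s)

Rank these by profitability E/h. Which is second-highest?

In descending order of E/h:
F: 18/6.3 = 2.86 kJ/s
E: 8.5/6.5 = 1.31 kJ/s
H: 16/44 = 0.364 kJ/s
B: 11/51 = 0.216 kJ/s

E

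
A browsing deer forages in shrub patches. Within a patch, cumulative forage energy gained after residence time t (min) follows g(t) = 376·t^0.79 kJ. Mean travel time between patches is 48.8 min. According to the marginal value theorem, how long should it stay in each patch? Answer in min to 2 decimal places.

183.58 min

Maximise g(t)/(T+t): set derivative to zero → g'(t)(T+t) = g(t).
g'(t) = 0.79·376·t^-0.21. Setting 0.79·376·t^-0.21 = 376·t^0.79/(48.8+t) gives 0.79(48.8+t) = t, so 0.21·t = 0.79×48.8.
t* = 0.79×48.8/0.21 = 183.6 min.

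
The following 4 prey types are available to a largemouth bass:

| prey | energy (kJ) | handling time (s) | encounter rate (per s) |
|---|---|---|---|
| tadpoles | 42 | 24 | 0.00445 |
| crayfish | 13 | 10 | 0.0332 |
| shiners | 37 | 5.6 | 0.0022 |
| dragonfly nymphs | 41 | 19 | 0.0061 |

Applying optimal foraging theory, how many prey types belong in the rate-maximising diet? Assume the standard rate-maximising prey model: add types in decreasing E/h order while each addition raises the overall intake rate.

4

Rank by E/h (kJ/s): shiners 6.61, dragonfly nymphs 2.16, tadpoles 1.75, crayfish 1.3. Include each in turn until the next type's E/h falls below the running intake rate.
Rate on top 1: 0.08041. dragonfly nymphs: 2.16 > 0.08041 → include.
Rate on top 2: 0.2938. tadpoles: 1.75 > 0.2938 → include.
Rate on top 3: 0.4198. crayfish: 1.3 > 0.4198 → include.
Optimal diet: shiners, dragonfly nymphs, tadpoles, crayfish — 4 of 4 types.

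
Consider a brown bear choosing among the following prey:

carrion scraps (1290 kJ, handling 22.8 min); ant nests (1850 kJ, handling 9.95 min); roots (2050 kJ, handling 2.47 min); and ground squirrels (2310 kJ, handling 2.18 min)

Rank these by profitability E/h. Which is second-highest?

Profitability E/h (kJ/min): carrion scraps = 1290/22.8 = 56.6, ant nests = 1850/9.95 = 186, roots = 2050/2.47 = 830, ground squirrels = 2310/2.18 = 1.06e+03.
Ranked: ground squirrels > roots > ant nests > carrion scraps.

roots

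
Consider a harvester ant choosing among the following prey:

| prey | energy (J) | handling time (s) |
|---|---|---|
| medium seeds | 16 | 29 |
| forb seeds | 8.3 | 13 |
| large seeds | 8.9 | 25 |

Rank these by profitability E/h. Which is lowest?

large seeds

In descending order of E/h:
forb seeds: 8.3/13 = 0.638 J/s
medium seeds: 16/29 = 0.552 J/s
large seeds: 8.9/25 = 0.356 J/s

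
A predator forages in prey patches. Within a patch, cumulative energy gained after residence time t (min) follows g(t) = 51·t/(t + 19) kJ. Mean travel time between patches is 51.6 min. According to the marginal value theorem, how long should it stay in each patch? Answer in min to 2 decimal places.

31.31 min

Optimal t* satisfies g'(t*) = g(t*)/(T + t*).
g'(t) = 51·19/(t + 19)². Setting 51·19/(t+19)² = 51t/[(t+19)(51.6+t)] gives 19(51.6+t) = t(t+19), so t² = 19×51.6 = 980.4.
t* = √980.4 = 31.31 min.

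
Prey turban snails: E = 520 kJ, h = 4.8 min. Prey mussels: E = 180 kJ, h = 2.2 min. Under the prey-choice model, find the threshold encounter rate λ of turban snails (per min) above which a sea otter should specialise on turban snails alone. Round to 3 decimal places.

At the threshold, the rate on turban snails alone equals the profitability of mussels: λ·520/(1 + λ·4.8) = 180/2.2 = 81.82.
Rearranging, λ(520 − 81.82×4.8) = 81.82, so λ = 81.82/127.3 = 0.6429 per min.

0.643 per min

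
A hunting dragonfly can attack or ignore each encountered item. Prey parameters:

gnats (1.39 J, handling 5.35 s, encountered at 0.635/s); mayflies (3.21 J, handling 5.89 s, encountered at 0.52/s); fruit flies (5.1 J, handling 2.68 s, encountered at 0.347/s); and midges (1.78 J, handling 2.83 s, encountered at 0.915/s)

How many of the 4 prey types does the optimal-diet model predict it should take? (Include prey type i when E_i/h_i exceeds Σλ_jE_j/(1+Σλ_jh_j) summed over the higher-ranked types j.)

Rank by E/h (J/s): fruit flies 1.9, midges 0.629, mayflies 0.545, gnats 0.26. Include each in turn until the next type's E/h falls below the running intake rate.
Rate on top 1: 0.917. midges: 0.629 < 0.917 → exclude; stop.
Optimal diet: fruit flies — 1 of 4 types.

1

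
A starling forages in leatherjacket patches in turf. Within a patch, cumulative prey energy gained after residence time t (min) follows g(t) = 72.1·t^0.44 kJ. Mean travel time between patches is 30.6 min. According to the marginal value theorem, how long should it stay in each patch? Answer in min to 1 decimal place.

24.0 min

By the marginal value theorem, leave when the instantaneous gain rate g'(t) equals the habitat-wide average g(t)/(T + t).
g'(t) = 0.44·72.1·t^-0.56. Setting 0.44·72.1·t^-0.56 = 72.1·t^0.44/(30.6+t) gives 0.44(30.6+t) = t, so 0.56·t = 0.44×30.6.
t* = 0.44×30.6/0.56 = 24.04 min.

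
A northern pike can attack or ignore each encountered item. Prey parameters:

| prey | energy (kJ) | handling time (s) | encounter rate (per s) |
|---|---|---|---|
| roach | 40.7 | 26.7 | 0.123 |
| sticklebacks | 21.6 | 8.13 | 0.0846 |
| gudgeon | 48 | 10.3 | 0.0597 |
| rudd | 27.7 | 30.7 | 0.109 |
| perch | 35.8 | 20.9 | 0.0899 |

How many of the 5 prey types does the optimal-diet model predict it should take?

2

E/h in descending order: gudgeon 4.66, sticklebacks 2.66, perch 1.71, roach 1.52, rudd 0.902 kJ/s. The optimal diet is the largest prefix of this list for which every included type satisfies E_i/h_i > R on the types above it.
Rate on top 1: 1.774. sticklebacks: 2.66 > 1.774 → include.
Rate on top 2: 2.038. perch: 1.71 < 2.038 → exclude; stop.
Optimal diet: gudgeon, sticklebacks — 2 of 5 types.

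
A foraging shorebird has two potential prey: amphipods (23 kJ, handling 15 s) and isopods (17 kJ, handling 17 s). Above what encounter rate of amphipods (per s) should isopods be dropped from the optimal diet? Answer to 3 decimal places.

0.125 per s

The zero-one rule: include isopods iff E₂/h₂ > λE₁/(1+λh₁). Equality gives the switch point.
λE₁h₂ = E₂ + λE₂h₁ ⇒ λ = E₂/(E₁h₂ − E₂h₁) = 17/(391 − 255) = 0.125 per s.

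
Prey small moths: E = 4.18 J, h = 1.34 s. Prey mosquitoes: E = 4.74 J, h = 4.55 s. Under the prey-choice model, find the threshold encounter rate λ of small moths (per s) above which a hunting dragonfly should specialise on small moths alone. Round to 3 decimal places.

0.374 per s

Drop mosquitoes once their profitability E₂/h₂ falls below the rate achievable on small moths alone: E₂/h₂ = λE₁/(1 + λh₁).
Solve for λ: λE₁h₂ = E₂(1 + λh₁) → λ(E₁h₂ − E₂h₁) = E₂ → λ = E₂/(E₁h₂ − E₂h₁).
λ = 4.74/(4.18×4.55 − 4.74×1.34) = 4.74/12.67 = 0.3742 per s.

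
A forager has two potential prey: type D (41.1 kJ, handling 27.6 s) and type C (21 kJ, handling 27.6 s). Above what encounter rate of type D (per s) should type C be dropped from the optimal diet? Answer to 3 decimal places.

At the threshold, the rate on type D alone equals the profitability of type C: λ·41.1/(1 + λ·27.6) = 21/27.6 = 0.7609.
Rearranging, λ(41.1 − 0.7609×27.6) = 0.7609, so λ = 0.7609/20.1 = 0.03785 per s.

0.038 per s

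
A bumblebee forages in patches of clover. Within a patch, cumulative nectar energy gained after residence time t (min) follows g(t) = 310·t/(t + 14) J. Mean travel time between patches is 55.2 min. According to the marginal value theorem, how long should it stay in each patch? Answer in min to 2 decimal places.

27.80 min

Maximise g(t)/(T+t): set derivative to zero → g'(t)(T+t) = g(t).
g'(t) = 310·14/(t + 14)². Setting 310·14/(t+14)² = 310t/[(t+14)(55.2+t)] gives 14(55.2+t) = t(t+14), so t² = 14×55.2 = 772.8.
t* = √772.8 = 27.8 min.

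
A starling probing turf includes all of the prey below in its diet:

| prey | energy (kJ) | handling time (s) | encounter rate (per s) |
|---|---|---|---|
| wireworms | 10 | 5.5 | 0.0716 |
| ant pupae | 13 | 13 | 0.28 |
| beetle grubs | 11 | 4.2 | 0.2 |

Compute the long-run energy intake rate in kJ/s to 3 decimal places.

Energy encountered per unit search time: 0.0716×10 + 0.28×13 + 0.2×11 = 6.556 kJ/s.
Handling time per unit search time: 0.0716×5.5 + 0.28×13 + 0.2×4.2 = 4.874.
Rate = 6.556/(1 + 4.874) = 1.116 kJ/s.

1.116 kJ/s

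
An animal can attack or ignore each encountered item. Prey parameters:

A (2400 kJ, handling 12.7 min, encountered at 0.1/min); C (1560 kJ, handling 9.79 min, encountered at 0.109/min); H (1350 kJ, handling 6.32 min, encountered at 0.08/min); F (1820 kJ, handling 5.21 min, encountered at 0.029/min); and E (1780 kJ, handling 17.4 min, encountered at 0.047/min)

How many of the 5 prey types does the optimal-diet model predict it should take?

4

E/h in descending order: F 349, H 214, A 189, C 159, E 102 kJ/min. The optimal diet is the largest prefix of this list for which every included type satisfies E_i/h_i > R on the types above it.
Rate on top 1: 45.85. H: 214 > 45.85 → include.
Rate on top 2: 97.05. A: 189 > 97.05 → include.
Rate on top 3: 136.9. C: 159 > 136.9 → include.
Rate on top 4: 142.9. E: 102 < 142.9 → exclude; stop.
Optimal diet: F, H, A, C — 4 of 5 types.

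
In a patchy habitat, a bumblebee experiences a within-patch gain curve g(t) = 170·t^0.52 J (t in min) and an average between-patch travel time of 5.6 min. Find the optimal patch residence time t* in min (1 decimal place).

6.1 min

Optimal t* satisfies g'(t*) = g(t*)/(T + t*).
g'(t) = 0.52·170·t^-0.48. Setting 0.52·170·t^-0.48 = 170·t^0.52/(5.6+t) gives 0.52(5.6+t) = t, so 0.48·t = 0.52×5.6.
t* = 0.52×5.6/0.48 = 6.067 min.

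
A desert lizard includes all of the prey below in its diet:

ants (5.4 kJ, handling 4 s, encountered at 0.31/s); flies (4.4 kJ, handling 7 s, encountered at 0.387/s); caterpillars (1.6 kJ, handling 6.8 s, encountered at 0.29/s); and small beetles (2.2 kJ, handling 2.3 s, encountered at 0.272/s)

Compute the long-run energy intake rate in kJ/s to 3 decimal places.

0.588 kJ/s

Energy encountered per unit search time: 0.31×5.4 + 0.387×4.4 + 0.29×1.6 + 0.272×2.2 = 4.439 kJ/s.
Handling time per unit search time: 0.31×4 + 0.387×7 + 0.29×6.8 + 0.272×2.3 = 6.547.
Rate = 4.439/(1 + 6.547) = 0.5882 kJ/s.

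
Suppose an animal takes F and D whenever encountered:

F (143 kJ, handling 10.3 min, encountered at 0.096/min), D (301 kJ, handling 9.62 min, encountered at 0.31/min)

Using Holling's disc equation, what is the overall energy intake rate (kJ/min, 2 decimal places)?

R = Σλ_iE_i / (1 + Σλ_ih_i)
Numerator: 0.096×143 + 0.31×301 = 107
Denominator: 1 + 0.096×10.3 + 0.31×9.62 = 4.971
R = 107/4.971 = 21.53 kJ/min

21.53 kJ/min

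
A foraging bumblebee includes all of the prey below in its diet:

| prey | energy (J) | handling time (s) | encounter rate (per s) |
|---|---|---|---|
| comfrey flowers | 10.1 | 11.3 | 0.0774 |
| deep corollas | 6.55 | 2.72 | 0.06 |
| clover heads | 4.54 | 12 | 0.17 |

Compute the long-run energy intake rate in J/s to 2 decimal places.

0.48 J/s

Energy encountered per unit search time: 0.0774×10.1 + 0.06×6.55 + 0.17×4.54 = 1.947 J/s.
Handling time per unit search time: 0.0774×11.3 + 0.06×2.72 + 0.17×12 = 3.078.
Rate = 1.947/(1 + 3.078) = 0.4773 J/s.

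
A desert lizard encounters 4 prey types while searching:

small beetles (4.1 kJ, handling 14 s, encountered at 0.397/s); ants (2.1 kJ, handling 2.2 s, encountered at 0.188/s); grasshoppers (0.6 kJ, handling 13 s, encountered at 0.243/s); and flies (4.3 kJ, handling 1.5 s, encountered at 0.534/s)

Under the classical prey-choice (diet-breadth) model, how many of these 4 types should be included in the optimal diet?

Profitabilities (E/h, kJ/s): flies 2.87, ants 0.955, small beetles 0.293, grasshoppers 0.0462. Add prey in this order while the next type's profitability exceeds the intake rate on those already taken.
Rate on top 1: 1.275. ants: 0.955 < 1.275 → exclude; stop.
Optimal diet: flies — 1 of 4 types.

1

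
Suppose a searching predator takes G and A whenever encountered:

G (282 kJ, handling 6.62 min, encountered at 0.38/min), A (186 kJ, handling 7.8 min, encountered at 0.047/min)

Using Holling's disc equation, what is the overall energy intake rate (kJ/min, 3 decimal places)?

29.855 kJ/min

R = Σλ_iE_i / (1 + Σλ_ih_i)
Numerator: 0.38×282 + 0.047×186 = 115.9
Denominator: 1 + 0.38×6.62 + 0.047×7.8 = 3.882
R = 115.9/3.882 = 29.85 kJ/min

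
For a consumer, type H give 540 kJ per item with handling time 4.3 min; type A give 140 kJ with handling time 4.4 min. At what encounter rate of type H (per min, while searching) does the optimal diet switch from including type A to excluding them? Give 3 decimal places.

0.079 per min

The zero-one rule: include type A iff E₂/h₂ > λE₁/(1+λh₁). Equality gives the switch point.
λE₁h₂ = E₂ + λE₂h₁ ⇒ λ = E₂/(E₁h₂ − E₂h₁) = 140/(2376 − 602) = 0.07892 per min.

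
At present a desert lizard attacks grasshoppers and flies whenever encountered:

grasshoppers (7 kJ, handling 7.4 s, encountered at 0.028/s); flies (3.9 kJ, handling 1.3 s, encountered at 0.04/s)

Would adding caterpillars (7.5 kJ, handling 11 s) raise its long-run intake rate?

On grasshoppers and flies alone, R = ΣλE/(1+Σλh) = 0.352/1.259 = 0.2795 kJ/s.
caterpillars: E/h = 7.5/11 = 0.6818 kJ/s.
Since 0.6818 > R, including caterpillars increases the long-run rate.

Yes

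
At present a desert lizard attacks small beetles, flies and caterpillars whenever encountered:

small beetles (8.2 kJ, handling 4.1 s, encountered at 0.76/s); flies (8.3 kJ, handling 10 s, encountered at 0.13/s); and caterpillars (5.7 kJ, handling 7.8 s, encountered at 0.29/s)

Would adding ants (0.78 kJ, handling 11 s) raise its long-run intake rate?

No

Current rate: (0.76×8.2 + 0.13×8.3 + 0.29×5.7)/(1 + 0.76×4.1 + 0.13×10 + 0.29×7.8) = 1.167 kJ/s.
ants: E/h = 0.78/11 = 0.07091 kJ/s.
0.07091 < 1.167, so adding ants would lower the average — exclude it.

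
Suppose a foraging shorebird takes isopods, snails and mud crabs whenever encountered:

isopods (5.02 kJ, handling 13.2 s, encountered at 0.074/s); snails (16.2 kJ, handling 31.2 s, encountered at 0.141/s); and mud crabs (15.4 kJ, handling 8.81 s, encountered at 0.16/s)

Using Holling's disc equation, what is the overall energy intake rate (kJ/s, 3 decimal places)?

R = Σλ_iE_i / (1 + Σλ_ih_i)
Numerator: 0.074×5.02 + 0.141×16.2 + 0.16×15.4 = 5.12
Denominator: 1 + 0.074×13.2 + 0.141×31.2 + 0.16×8.81 = 7.786
R = 5.12/7.786 = 0.6576 kJ/s

0.658 kJ/s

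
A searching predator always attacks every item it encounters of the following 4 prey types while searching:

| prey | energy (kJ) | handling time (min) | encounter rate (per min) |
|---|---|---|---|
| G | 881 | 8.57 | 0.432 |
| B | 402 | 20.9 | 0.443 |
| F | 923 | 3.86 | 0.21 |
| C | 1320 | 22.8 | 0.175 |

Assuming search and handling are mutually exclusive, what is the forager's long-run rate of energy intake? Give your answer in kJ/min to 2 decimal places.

Energy encountered per unit search time: 0.432×881 + 0.443×402 + 0.21×923 + 0.175×1320 = 983.5 kJ/min.
Handling time per unit search time: 0.432×8.57 + 0.443×20.9 + 0.21×3.86 + 0.175×22.8 = 17.76.
Rate = 983.5/(1 + 17.76) = 52.42 kJ/min.

52.42 kJ/min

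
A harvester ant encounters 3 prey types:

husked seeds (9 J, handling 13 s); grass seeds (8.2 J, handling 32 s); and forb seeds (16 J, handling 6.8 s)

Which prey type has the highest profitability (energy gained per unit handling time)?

Profitability E/h (J/s): husked seeds = 9/13 = 0.692, grass seeds = 8.2/32 = 0.256, forb seeds = 16/6.8 = 2.35.
Ranked: forb seeds > husked seeds > grass seeds.

forb seeds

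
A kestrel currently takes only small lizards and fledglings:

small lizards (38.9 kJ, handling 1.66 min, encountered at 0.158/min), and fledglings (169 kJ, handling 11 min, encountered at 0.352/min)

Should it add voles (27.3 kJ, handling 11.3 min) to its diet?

On small lizards and fledglings alone, R = ΣλE/(1+Σλh) = 65.63/5.134 = 12.78 kJ/min.
voles: E/h = 27.3/11.3 = 2.416 kJ/min.
2.416 < 12.78, so adding voles would lower the average — exclude it.

No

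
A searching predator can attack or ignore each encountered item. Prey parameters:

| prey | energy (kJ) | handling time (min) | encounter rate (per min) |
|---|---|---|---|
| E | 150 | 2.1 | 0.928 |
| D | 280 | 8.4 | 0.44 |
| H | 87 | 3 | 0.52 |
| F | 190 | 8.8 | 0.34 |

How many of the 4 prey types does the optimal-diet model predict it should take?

1

E/h in descending order: E 71.4, D 33.3, H 29, F 21.6 kJ/min. The optimal diet is the largest prefix of this list for which every included type satisfies E_i/h_i > R on the types above it.
Rate on top 1: 47.21. D: 33.3 < 47.21 → exclude; stop.
Optimal diet: E — 1 of 4 types.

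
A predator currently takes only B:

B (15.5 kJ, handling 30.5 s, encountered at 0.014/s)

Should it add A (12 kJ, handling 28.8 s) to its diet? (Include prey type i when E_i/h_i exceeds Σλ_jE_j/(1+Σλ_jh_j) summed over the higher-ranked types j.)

Yes

Intake rate on the current diet: R = (0.014×15.5) / (1 + 0.014×30.5) = 0.217/1.427 = 0.1521 kJ/s.
A: E/h = 12/28.8 = 0.4167 kJ/s.
Since 0.4167 > R, including A increases the long-run rate.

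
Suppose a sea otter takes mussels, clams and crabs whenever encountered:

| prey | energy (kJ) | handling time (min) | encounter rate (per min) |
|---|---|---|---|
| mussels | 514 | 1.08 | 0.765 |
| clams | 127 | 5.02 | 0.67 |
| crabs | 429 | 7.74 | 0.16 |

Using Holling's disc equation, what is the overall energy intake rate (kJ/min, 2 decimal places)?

Energy encountered per unit search time: 0.765×514 + 0.67×127 + 0.16×429 = 546.9 kJ/min.
Handling time per unit search time: 0.765×1.08 + 0.67×5.02 + 0.16×7.74 = 5.428.
Rate = 546.9/(1 + 5.428) = 85.09 kJ/min.

85.09 kJ/min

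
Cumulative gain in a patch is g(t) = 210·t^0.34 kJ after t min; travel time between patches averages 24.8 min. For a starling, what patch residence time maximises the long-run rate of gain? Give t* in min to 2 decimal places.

12.78 min

Maximise g(t)/(T+t): set derivative to zero → g'(t)(T+t) = g(t).
g'(t) = 0.34·210·t^-0.66. Setting 0.34·210·t^-0.66 = 210·t^0.34/(24.8+t) gives 0.34(24.8+t) = t, so 0.66·t = 0.34×24.8.
t* = 0.34×24.8/0.66 = 12.78 min.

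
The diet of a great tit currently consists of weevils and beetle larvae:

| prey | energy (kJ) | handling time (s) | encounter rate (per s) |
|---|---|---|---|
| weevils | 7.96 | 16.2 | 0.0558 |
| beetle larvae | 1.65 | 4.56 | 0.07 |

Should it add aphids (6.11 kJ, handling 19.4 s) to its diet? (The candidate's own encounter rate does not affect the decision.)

Current rate: (0.0558×7.96 + 0.07×1.65)/(1 + 0.0558×16.2 + 0.07×4.56) = 0.2517 kJ/s.
aphids: E/h = 6.11/19.4 = 0.3149 kJ/s.
Since 0.3149 > R, including aphids increases the long-run rate.

Yes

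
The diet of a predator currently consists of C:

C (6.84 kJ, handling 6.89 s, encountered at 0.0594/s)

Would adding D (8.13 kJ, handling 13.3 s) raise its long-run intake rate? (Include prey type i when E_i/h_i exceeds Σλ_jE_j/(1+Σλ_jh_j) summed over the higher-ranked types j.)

Yes

Intake rate on the current diet: R = (0.0594×6.84) / (1 + 0.0594×6.89) = 0.4063/1.409 = 0.2883 kJ/s.
Profitability of D: 8.13/13.3 = 0.6113 kJ/s.
Since 0.6113 > R, including D increases the long-run rate.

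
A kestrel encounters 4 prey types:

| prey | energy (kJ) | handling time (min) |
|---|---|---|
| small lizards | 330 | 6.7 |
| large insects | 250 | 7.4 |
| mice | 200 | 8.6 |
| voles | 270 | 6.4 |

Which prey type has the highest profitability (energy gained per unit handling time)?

small lizards

Profitability E/h (kJ/min): small lizards = 330/6.7 = 49.3, large insects = 250/7.4 = 33.8, mice = 200/8.6 = 23.3, voles = 270/6.4 = 42.2.
Ranked: small lizards > voles > large insects > mice.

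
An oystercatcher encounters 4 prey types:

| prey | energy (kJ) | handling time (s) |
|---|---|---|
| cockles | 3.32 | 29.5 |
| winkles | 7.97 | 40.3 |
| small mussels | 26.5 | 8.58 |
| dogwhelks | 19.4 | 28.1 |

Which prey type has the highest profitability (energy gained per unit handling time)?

Profitability E/h (kJ/s): cockles = 3.32/29.5 = 0.113, winkles = 7.97/40.3 = 0.198, small mussels = 26.5/8.58 = 3.09, dogwhelks = 19.4/28.1 = 0.69.
Ranked: small mussels > dogwhelks > winkles > cockles.

small mussels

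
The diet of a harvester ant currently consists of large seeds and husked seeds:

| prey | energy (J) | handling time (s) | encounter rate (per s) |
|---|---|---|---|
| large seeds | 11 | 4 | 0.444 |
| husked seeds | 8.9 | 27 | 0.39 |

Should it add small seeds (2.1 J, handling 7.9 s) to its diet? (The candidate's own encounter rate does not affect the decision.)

Intake rate on the current diet: R = (0.444×11 + 0.39×8.9) / (1 + 0.444×4 + 0.39×27) = 8.355/13.31 = 0.6279 J/s.
small seeds: E/h = 2.1/7.9 = 0.2658 J/s.
0.2658 < 0.6279, so adding small seeds would lower the average — exclude it.

No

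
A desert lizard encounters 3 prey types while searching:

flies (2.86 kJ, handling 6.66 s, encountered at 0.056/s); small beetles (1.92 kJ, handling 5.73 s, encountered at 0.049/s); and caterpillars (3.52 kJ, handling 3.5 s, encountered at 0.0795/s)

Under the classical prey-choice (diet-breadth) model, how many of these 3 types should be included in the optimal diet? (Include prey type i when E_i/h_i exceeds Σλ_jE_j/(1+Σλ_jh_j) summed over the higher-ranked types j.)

3

Profitabilities (E/h, kJ/s): caterpillars 1.01, flies 0.429, small beetles 0.335. Add prey in this order while the next type's profitability exceeds the intake rate on those already taken.
Rate on top 1: 0.2189. flies: 0.429 > 0.2189 → include.
Rate on top 2: 0.2665. small beetles: 0.335 > 0.2665 → include.
Optimal diet: caterpillars, flies, small beetles — 3 of 3 types.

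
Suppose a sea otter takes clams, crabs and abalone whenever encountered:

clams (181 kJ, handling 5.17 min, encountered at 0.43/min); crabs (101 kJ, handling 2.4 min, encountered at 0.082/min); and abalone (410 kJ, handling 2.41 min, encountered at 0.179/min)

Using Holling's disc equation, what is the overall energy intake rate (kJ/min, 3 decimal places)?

R = (0.43×181 + 0.082×101 + 0.179×410) / (1 + 0.43×5.17 + 0.082×2.4 + 0.179×2.41) = 159.5/3.851 = 41.42 kJ/min.

41.415 kJ/min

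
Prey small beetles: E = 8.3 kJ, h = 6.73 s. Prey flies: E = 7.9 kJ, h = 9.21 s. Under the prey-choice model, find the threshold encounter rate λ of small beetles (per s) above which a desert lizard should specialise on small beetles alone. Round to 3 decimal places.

At the threshold, the rate on small beetles alone equals the profitability of flies: λ·8.3/(1 + λ·6.73) = 7.9/9.21 = 0.8578.
Rearranging, λ(8.3 − 0.8578×6.73) = 0.8578, so λ = 0.8578/2.527 = 0.3394 per s.

0.339 per s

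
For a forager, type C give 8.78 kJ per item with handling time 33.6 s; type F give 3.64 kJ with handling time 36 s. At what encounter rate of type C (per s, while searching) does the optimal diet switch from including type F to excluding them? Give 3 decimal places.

0.019 per s

The zero-one rule: include type F iff E₂/h₂ > λE₁/(1+λh₁). Equality gives the switch point.
λE₁h₂ = E₂ + λE₂h₁ ⇒ λ = E₂/(E₁h₂ − E₂h₁) = 3.64/(316.1 − 122.3) = 0.01878 per s.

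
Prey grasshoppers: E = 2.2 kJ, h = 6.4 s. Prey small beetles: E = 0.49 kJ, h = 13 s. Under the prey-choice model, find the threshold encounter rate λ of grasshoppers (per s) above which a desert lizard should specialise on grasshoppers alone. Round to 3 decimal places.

Drop small beetles once their profitability E₂/h₂ falls below the rate achievable on grasshoppers alone: E₂/h₂ = λE₁/(1 + λh₁).
Solve for λ: λE₁h₂ = E₂(1 + λh₁) → λ(E₁h₂ − E₂h₁) = E₂ → λ = E₂/(E₁h₂ − E₂h₁).
λ = 0.49/(2.2×13 − 0.49×6.4) = 0.49/25.46 = 0.01924 per s.

0.019 per s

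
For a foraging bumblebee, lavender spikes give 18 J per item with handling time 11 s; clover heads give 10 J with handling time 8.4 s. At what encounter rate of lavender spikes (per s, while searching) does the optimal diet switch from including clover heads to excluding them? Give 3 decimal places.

At the threshold, the rate on lavender spikes alone equals the profitability of clover heads: λ·18/(1 + λ·11) = 10/8.4 = 1.19.
Rearranging, λ(18 − 1.19×11) = 1.19, so λ = 1.19/4.905 = 0.2427 per s.

0.243 per s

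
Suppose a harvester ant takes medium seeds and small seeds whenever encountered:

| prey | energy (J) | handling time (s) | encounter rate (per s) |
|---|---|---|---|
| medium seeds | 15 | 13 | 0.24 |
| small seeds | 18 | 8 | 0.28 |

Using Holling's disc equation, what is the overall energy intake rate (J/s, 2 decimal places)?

R = (0.24×15 + 0.28×18) / (1 + 0.24×13 + 0.28×8) = 8.64/6.36 = 1.358 J/s.

1.36 J/s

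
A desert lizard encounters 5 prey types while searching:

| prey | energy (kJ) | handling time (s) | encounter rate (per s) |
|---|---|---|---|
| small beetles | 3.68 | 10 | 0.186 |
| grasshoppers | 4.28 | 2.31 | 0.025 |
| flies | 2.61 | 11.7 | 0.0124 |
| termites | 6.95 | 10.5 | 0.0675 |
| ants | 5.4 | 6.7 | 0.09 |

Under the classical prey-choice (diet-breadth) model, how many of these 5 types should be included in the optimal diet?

Rank by E/h (kJ/s): grasshoppers 1.85, ants 0.806, termites 0.662, small beetles 0.368, flies 0.223. Include each in turn until the next type's E/h falls below the running intake rate.
Rate on top 1: 0.1012. ants: 0.806 > 0.1012 → include.
Rate on top 2: 0.3571. termites: 0.662 > 0.3571 → include.
Rate on top 3: 0.4482. small beetles: 0.368 < 0.4482 → exclude; stop.
Optimal diet: grasshoppers, ants, termites — 3 of 5 types.

3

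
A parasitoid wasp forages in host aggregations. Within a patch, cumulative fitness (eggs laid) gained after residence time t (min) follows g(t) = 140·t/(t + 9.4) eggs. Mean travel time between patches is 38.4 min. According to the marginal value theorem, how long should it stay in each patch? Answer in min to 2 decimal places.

19.00 min

By the marginal value theorem, leave when the instantaneous gain rate g'(t) equals the habitat-wide average g(t)/(T + t).
g'(t) = 140·9.4/(t + 9.4)². Setting 140·9.4/(t+9.4)² = 140t/[(t+9.4)(38.4+t)] gives 9.4(38.4+t) = t(t+9.4), so t² = 9.4×38.4 = 361.
t* = √361 = 19 min.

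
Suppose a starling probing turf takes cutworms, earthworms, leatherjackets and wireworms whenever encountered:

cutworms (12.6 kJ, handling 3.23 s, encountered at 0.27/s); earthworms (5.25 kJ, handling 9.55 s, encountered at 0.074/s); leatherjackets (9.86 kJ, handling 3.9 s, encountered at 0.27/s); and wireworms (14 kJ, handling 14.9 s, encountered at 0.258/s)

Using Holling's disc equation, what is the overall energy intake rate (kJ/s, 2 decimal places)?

Energy encountered per unit search time: 0.27×12.6 + 0.074×5.25 + 0.27×9.86 + 0.258×14 = 10.06 kJ/s.
Handling time per unit search time: 0.27×3.23 + 0.074×9.55 + 0.27×3.9 + 0.258×14.9 = 6.476.
Rate = 10.06/(1 + 6.476) = 1.346 kJ/s.

1.35 kJ/s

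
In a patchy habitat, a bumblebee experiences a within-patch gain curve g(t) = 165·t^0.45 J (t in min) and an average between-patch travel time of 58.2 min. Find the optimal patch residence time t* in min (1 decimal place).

Maximise g(t)/(T+t): set derivative to zero → g'(t)(T+t) = g(t).
g'(t) = 0.45·165·t^-0.55. Setting 0.45·165·t^-0.55 = 165·t^0.45/(58.2+t) gives 0.45(58.2+t) = t, so 0.55·t = 0.45×58.2.
t* = 0.45×58.2/0.55 = 47.62 min.

47.6 min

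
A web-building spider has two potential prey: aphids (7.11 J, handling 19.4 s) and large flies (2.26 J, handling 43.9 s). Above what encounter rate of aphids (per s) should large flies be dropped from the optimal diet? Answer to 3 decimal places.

0.008 per s

Drop large flies once their profitability E₂/h₂ falls below the rate achievable on aphids alone: E₂/h₂ = λE₁/(1 + λh₁).
Solve for λ: λE₁h₂ = E₂(1 + λh₁) → λ(E₁h₂ − E₂h₁) = E₂ → λ = E₂/(E₁h₂ − E₂h₁).
λ = 2.26/(7.11×43.9 − 2.26×19.4) = 2.26/268.3 = 0.008424 per s.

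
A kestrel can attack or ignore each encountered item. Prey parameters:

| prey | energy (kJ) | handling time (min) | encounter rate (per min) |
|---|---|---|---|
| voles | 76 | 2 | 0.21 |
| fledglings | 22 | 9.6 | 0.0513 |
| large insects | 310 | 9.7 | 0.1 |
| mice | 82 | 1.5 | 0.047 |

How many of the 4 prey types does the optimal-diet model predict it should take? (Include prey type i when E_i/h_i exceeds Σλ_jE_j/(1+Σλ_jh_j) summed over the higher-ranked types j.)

3

E/h in descending order: mice 54.7, voles 38, large insects 32, fledglings 2.29 kJ/min. The optimal diet is the largest prefix of this list for which every included type satisfies E_i/h_i > R on the types above it.
Rate on top 1: 3.6. voles: 38 > 3.6 → include.
Rate on top 2: 13.29. large insects: 32 > 13.29 → include.
Rate on top 3: 20.65. fledglings: 2.29 < 20.65 → exclude; stop.
Optimal diet: mice, voles, large insects — 3 of 4 types.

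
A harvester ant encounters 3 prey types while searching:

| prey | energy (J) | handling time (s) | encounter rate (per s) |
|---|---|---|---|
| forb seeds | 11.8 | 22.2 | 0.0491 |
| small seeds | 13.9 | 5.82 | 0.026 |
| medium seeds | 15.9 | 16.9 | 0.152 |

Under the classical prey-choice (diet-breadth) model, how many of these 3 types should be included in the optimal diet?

2

Rank by E/h (J/s): small seeds 2.39, medium seeds 0.941, forb seeds 0.532. Include each in turn until the next type's E/h falls below the running intake rate.
Rate on top 1: 0.3139. medium seeds: 0.941 > 0.3139 → include.
Rate on top 2: 0.7468. forb seeds: 0.532 < 0.7468 → exclude; stop.
Optimal diet: small seeds, medium seeds — 2 of 3 types.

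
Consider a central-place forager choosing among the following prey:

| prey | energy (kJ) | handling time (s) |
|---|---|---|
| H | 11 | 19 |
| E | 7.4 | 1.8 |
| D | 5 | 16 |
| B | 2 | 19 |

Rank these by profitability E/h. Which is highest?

Profitability E/h (kJ/s): H = 11/19 = 0.579, E = 7.4/1.8 = 4.11, D = 5/16 = 0.312, B = 2/19 = 0.105.
Ranked: E > H > D > B.

E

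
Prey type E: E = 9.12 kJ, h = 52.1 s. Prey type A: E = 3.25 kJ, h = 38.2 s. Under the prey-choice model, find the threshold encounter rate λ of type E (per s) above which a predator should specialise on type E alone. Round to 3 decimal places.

0.018 per s

Drop type A once their profitability E₂/h₂ falls below the rate achievable on type E alone: E₂/h₂ = λE₁/(1 + λh₁).
Solve for λ: λE₁h₂ = E₂(1 + λh₁) → λ(E₁h₂ − E₂h₁) = E₂ → λ = E₂/(E₁h₂ − E₂h₁).
λ = 3.25/(9.12×38.2 − 3.25×52.1) = 3.25/179.1 = 0.01815 per s.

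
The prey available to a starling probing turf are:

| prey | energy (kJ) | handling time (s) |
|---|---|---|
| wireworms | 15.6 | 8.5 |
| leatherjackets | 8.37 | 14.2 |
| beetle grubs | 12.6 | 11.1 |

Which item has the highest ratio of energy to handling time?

wireworms

Profitability E/h (kJ/s): wireworms = 15.6/8.5 = 1.84, leatherjackets = 8.37/14.2 = 0.589, beetle grubs = 12.6/11.1 = 1.14.
Ranked: wireworms > beetle grubs > leatherjackets.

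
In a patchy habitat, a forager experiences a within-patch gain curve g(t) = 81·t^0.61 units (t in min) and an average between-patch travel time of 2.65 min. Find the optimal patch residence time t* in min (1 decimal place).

4.1 min

By the marginal value theorem, leave when the instantaneous gain rate g'(t) equals the habitat-wide average g(t)/(T + t).
g'(t) = 0.61·81·t^-0.39. Setting 0.61·81·t^-0.39 = 81·t^0.61/(2.65+t) gives 0.61(2.65+t) = t, so 0.39·t = 0.61×2.65.
t* = 0.61×2.65/0.39 = 4.145 min.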